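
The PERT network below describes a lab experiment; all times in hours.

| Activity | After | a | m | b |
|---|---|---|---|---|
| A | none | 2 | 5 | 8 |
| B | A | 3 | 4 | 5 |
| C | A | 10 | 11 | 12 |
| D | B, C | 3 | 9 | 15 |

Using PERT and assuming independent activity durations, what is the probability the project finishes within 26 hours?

te_A = (2 + 4·5 + 8)/6 = 30/6 = 5; σ²_A = ((8−2)/6)² = 1.000
te_B = (3 + 4·4 + 5)/6 = 24/6 = 4; σ²_B = ((5−3)/6)² = 0.111
te_C = (10 + 4·11 + 12)/6 = 66/6 = 11; σ²_C = ((12−10)/6)² = 0.111
te_D = (3 + 4·9 + 15)/6 = 54/6 = 9; σ²_D = ((15−3)/6)² = 4.000

Forward pass:
ES_A = 0; EF_A = 5
ES_B = 5; EF_B = 5+4 = 9
ES_C = 5; EF_C = 5+11 = 16
ES_D = max(EF_B=9, EF_C=16) = 16; EF_D = 16+9 = 25
Expected project duration μ = 25 hours. Critical path: A → C → D.

Variance along critical path = 1.000 + 0.111 + 4.000 = 5.111; σ = √5.111 = 2.261 hours.
Z = (26 − 25) / 2.261 = 0.442
P(T ≤ 26) = Φ(0.442) ≈ 0.671

0.671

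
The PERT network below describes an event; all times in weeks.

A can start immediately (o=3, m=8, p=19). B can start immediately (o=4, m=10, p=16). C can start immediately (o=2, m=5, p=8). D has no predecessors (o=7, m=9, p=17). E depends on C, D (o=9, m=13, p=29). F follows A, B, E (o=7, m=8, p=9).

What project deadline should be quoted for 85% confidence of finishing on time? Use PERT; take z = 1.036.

te_A = (3 + 4·8 + 19)/6 = 54/6 = 9; σ²_A = ((19−3)/6)² = 7.111
te_B = (4 + 4·10 + 16)/6 = 60/6 = 10; σ²_B = ((16−4)/6)² = 4.000
te_C = (2 + 4·5 + 8)/6 = 30/6 = 5; σ²_C = ((8−2)/6)² = 1.000
te_D = (7 + 4·9 + 17)/6 = 60/6 = 10; σ²_D = ((17−7)/6)² = 2.778
te_E = (9 + 4·13 + 29)/6 = 90/6 = 15; σ²_E = ((29−9)/6)² = 11.111
te_F = (7 + 4·8 + 9)/6 = 48/6 = 8; σ²_F = ((9−7)/6)² = 0.111

Forward pass:
ES_A = 0; EF_A = 9
ES_B = 0; EF_B = 10
ES_C = 0; EF_C = 5
ES_D = 0; EF_D = 10
ES_E = max(EF_C=5, EF_D=10) = 10; EF_E = 10+15 = 25
ES_F = max(EF_A=9, EF_B=10, EF_E=25) = 25; EF_F = 25+8 = 33
Expected project duration μ = 33 weeks. Critical path: D → E → F.

Variance along critical path = 2.778 + 11.111 + 0.111 = 14.000; σ = 3.742 weeks.
D = μ + z·σ = 33 + 1.036·3.742 = 36.9 weeks

36.9 weeks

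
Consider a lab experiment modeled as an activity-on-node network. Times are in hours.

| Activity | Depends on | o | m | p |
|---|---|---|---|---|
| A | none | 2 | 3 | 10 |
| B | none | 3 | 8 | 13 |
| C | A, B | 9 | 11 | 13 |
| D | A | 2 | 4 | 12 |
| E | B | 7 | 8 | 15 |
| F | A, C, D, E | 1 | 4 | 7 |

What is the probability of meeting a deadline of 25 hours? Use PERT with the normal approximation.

0.835

te_A = (2 + 4·3 + 10)/6 = 24/6 = 4; σ²_A = ((10−2)/6)² = 1.778
te_B = (3 + 4·8 + 13)/6 = 48/6 = 8; σ²_B = ((13−3)/6)² = 2.778
te_C = (9 + 4·11 + 13)/6 = 66/6 = 11; σ²_C = ((13−9)/6)² = 0.444
te_D = (2 + 4·4 + 12)/6 = 30/6 = 5; σ²_D = ((12−2)/6)² = 2.778
te_E = (7 + 4·8 + 15)/6 = 54/6 = 9; σ²_E = ((15−7)/6)² = 1.778
te_F = (1 + 4·4 + 7)/6 = 24/6 = 4; σ²_F = ((7−1)/6)² = 1.000

Forward pass:
ES_A = 0; EF_A = 4
ES_B = 0; EF_B = 8
ES_C = max(EF_A=4, EF_B=8) = 8; EF_C = 8+11 = 19
ES_D = 4; EF_D = 4+5 = 9
ES_E = 8; EF_E = 8+9 = 17
ES_F = max(EF_A=4, EF_C=19, EF_D=9, EF_E=17) = 19; EF_F = 19+4 = 23
Expected project duration μ = 23 hours. Critical path: B → C → F.

Variance along critical path = 2.778 + 0.444 + 1.000 = 4.222; σ = √4.222 = 2.055 hours.
Z = (25 − 23) / 2.055 = 0.973
P(T ≤ 25) = Φ(0.973) ≈ 0.835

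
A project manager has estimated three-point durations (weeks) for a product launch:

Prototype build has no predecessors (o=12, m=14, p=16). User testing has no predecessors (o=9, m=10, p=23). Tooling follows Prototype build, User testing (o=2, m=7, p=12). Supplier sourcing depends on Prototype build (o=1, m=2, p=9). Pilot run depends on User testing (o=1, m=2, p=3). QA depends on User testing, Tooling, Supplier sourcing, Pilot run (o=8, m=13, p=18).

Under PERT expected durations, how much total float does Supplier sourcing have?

4 weeks

te_Prototype build = (12 + 4·14 + 16)/6 = 84/6 = 14
te_User testing = (9 + 4·10 + 23)/6 = 72/6 = 12
te_Tooling = (2 + 4·7 + 12)/6 = 42/6 = 7
te_Supplier sourcing = (1 + 4·2 + 9)/6 = 18/6 = 3
te_Pilot run = (1 + 4·2 + 3)/6 = 12/6 = 2
te_QA = (8 + 4·13 + 18)/6 = 78/6 = 13

Forward pass:
ES_Prototype build = 0; EF_Prototype build = 14
ES_User testing = 0; EF_User testing = 12
ES_Tooling = max(EF_Prototype build=14, EF_User testing=12) = 14; EF_Tooling = 14+7 = 21
ES_Supplier sourcing = 14; EF_Supplier sourcing = 14+3 = 17
ES_Pilot run = 12; EF_Pilot run = 12+2 = 14
ES_QA = max(EF_User testing=12, EF_Tooling=21, EF_Supplier sourcing=17, EF_Pilot run=14) = 21; EF_QA = 21+13 = 34
Expected project duration μ = 34 weeks. Critical path: Prototype build → Tooling → QA.

Backward pass:
LF_QA = 34; LS_QA = 34−13 = 21
LF_Pilot run = LS_QA = 21; LS_Pilot run = 21−2 = 19
LF_Supplier sourcing = LS_QA = 21; LS_Supplier sourcing = 21−3 = 18
LF_Tooling = LS_QA = 21; LS_Tooling = 21−7 = 14
LF_User testing = min(LS_Tooling=14, LS_Pilot run=19, LS_QA=21) = 14; LS_User testing = 14−12 = 2
LF_Prototype build = min(LS_Tooling=14, LS_Supplier sourcing=18) = 14; LS_Prototype build = 14−14 = 0
Slack_Supplier sourcing = LS_Supplier sourcing − ES_Supplier sourcing = 18 − 14 = 4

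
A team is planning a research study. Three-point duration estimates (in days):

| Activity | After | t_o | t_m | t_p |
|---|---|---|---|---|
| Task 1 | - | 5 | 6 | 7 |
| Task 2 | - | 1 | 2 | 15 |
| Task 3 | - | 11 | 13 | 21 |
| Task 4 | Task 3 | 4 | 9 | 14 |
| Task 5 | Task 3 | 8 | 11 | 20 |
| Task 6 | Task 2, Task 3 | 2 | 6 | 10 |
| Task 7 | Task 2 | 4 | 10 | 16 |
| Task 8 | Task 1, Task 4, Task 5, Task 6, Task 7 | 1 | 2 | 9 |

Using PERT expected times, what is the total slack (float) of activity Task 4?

te_Task 1 = (5 + 4·6 + 7)/6 = 36/6 = 6
te_Task 2 = (1 + 4·2 + 15)/6 = 24/6 = 4
te_Task 3 = (11 + 4·13 + 21)/6 = 84/6 = 14
te_Task 4 = (4 + 4·9 + 14)/6 = 54/6 = 9
te_Task 5 = (8 + 4·11 + 20)/6 = 72/6 = 12
te_Task 6 = (2 + 4·6 + 10)/6 = 36/6 = 6
te_Task 7 = (4 + 4·10 + 16)/6 = 60/6 = 10
te_Task 8 = (1 + 4·2 + 9)/6 = 18/6 = 3

Forward pass:
ES_Task 1 = 0; EF_Task 1 = 6
ES_Task 2 = 0; EF_Task 2 = 4
ES_Task 3 = 0; EF_Task 3 = 14
ES_Task 4 = 14; EF_Task 4 = 14+9 = 23
ES_Task 5 = 14; EF_Task 5 = 14+12 = 26
ES_Task 6 = max(EF_Task 2=4, EF_Task 3=14) = 14; EF_Task 6 = 14+6 = 20
ES_Task 7 = 4; EF_Task 7 = 4+10 = 14
ES_Task 8 = max(EF_Task 1=6, EF_Task 4=23, EF_Task 5=26, EF_Task 6=20, EF_Task 7=14) = 26; EF_Task 8 = 26+3 = 29
Expected project duration μ = 29 days. Critical path: Task 3 → Task 5 → Task 8.

Backward pass:
LF_Task 8 = 29; LS_Task 8 = 29−3 = 26
LF_Task 7 = LS_Task 8 = 26; LS_Task 7 = 26−10 = 16
LF_Task 6 = LS_Task 8 = 26; LS_Task 6 = 26−6 = 20
LF_Task 5 = LS_Task 8 = 26; LS_Task 5 = 26−12 = 14
LF_Task 4 = LS_Task 8 = 26; LS_Task 4 = 26−9 = 17
LF_Task 3 = min(LS_Task 4=17, LS_Task 5=14, LS_Task 6=20) = 14; LS_Task 3 = 14−14 = 0
LF_Task 2 = min(LS_Task 6=20, LS_Task 7=16) = 16; LS_Task 2 = 16−4 = 12
LF_Task 1 = LS_Task 8 = 26; LS_Task 1 = 26−6 = 20
Slack_Task 4 = LS_Task 4 − ES_Task 4 = 17 − 14 = 3

3 days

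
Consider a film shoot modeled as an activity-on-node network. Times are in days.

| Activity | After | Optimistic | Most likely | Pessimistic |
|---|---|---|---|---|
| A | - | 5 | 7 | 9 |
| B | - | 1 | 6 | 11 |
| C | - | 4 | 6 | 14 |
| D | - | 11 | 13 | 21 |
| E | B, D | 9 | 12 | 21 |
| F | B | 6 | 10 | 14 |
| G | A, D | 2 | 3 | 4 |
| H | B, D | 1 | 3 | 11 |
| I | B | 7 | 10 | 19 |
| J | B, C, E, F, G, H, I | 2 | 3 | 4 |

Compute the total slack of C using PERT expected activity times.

20 days

te_A = (5 + 4·7 + 9)/6 = 42/6 = 7
te_B = (1 + 4·6 + 11)/6 = 36/6 = 6
te_C = (4 + 4·6 + 14)/6 = 42/6 = 7
te_D = (11 + 4·13 + 21)/6 = 84/6 = 14
te_E = (9 + 4·12 + 21)/6 = 78/6 = 13
te_F = (6 + 4·10 + 14)/6 = 60/6 = 10
te_G = (2 + 4·3 + 4)/6 = 18/6 = 3
te_H = (1 + 4·3 + 11)/6 = 24/6 = 4
te_I = (7 + 4·10 + 19)/6 = 66/6 = 11
te_J = (2 + 4·3 + 4)/6 = 18/6 = 3

Forward pass:
ES_A = 0; EF_A = 7
ES_B = 0; EF_B = 6
ES_C = 0; EF_C = 7
ES_D = 0; EF_D = 14
ES_E = max(EF_B=6, EF_D=14) = 14; EF_E = 14+13 = 27
ES_F = 6; EF_F = 6+10 = 16
ES_G = max(EF_A=7, EF_D=14) = 14; EF_G = 14+3 = 17
ES_H = max(EF_B=6, EF_D=14) = 14; EF_H = 14+4 = 18
ES_I = 6; EF_I = 6+11 = 17
ES_J = max(EF_B=6, EF_C=7, EF_E=27, EF_F=16, EF_G=17, EF_H=18, EF_I=17) = 27; EF_J = 27+3 = 30
Expected project duration μ = 30 days. Critical path: D → E → J.

Backward pass:
LF_J = 30; LS_J = 30−3 = 27
LF_I = LS_J = 27; LS_I = 27−11 = 16
LF_H = LS_J = 27; LS_H = 27−4 = 23
LF_G = LS_J = 27; LS_G = 27−3 = 24
LF_F = LS_J = 27; LS_F = 27−10 = 17
LF_E = LS_J = 27; LS_E = 27−13 = 14
LF_D = min(LS_E=14, LS_G=24, LS_H=23) = 14; LS_D = 14−14 = 0
LF_C = LS_J = 27; LS_C = 27−7 = 20
LF_B = min(LS_E=14, LS_F=17, LS_H=23, LS_I=16, LS_J=27) = 14; LS_B = 14−6 = 8
LF_A = LS_G = 24; LS_A = 24−7 = 17
Slack_C = LS_C − ES_C = 20 − 0 = 20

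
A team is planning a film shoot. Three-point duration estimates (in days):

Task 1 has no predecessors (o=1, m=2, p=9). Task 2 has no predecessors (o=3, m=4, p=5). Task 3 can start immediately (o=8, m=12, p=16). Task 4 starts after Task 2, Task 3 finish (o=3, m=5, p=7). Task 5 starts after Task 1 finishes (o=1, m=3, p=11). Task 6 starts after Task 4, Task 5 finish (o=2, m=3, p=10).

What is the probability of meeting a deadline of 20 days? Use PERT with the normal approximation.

te_Task 1 = (1 + 4·2 + 9)/6 = 18/6 = 3; σ²_Task 1 = ((9−1)/6)² = 1.778
te_Task 2 = (3 + 4·4 + 5)/6 = 24/6 = 4; σ²_Task 2 = ((5−3)/6)² = 0.111
te_Task 3 = (8 + 4·12 + 16)/6 = 72/6 = 12; σ²_Task 3 = ((16−8)/6)² = 1.778
te_Task 4 = (3 + 4·5 + 7)/6 = 30/6 = 5; σ²_Task 4 = ((7−3)/6)² = 0.444
te_Task 5 = (1 + 4·3 + 11)/6 = 24/6 = 4; σ²_Task 5 = ((11−1)/6)² = 2.778
te_Task 6 = (2 + 4·3 + 10)/6 = 24/6 = 4; σ²_Task 6 = ((10−2)/6)² = 1.778

Forward pass:
ES_Task 1 = 0; EF_Task 1 = 3
ES_Task 2 = 0; EF_Task 2 = 4
ES_Task 3 = 0; EF_Task 3 = 12
ES_Task 4 = max(EF_Task 2=4, EF_Task 3=12) = 12; EF_Task 4 = 12+5 = 17
ES_Task 5 = 3; EF_Task 5 = 3+4 = 7
ES_Task 6 = max(EF_Task 4=17, EF_Task 5=7) = 17; EF_Task 6 = 17+4 = 21
Expected project duration μ = 21 days. Critical path: Task 3 → Task 4 → Task 6.

Variance along critical path = 1.778 + 0.444 + 1.778 = 4.000; σ = √4.000 = 2.000 days.
Z = (20 − 21) / 2.000 = -0.500
P(T ≤ 20) = Φ(-0.500) ≈ 0.309

0.309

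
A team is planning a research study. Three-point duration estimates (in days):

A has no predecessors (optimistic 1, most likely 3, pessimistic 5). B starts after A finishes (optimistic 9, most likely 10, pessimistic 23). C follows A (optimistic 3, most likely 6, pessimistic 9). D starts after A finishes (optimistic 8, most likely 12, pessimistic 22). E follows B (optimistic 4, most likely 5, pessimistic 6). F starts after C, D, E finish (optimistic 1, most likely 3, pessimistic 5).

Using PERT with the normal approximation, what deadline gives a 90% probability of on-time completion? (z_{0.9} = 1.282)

26.3 days

te_A = (1 + 4·3 + 5)/6 = 18/6 = 3; σ²_A = ((5−1)/6)² = 0.444
te_B = (9 + 4·10 + 23)/6 = 72/6 = 12; σ²_B = ((23−9)/6)² = 5.444
te_C = (3 + 4·6 + 9)/6 = 36/6 = 6; σ²_C = ((9−3)/6)² = 1.000
te_D = (8 + 4·12 + 22)/6 = 78/6 = 13; σ²_D = ((22−8)/6)² = 5.444
te_E = (4 + 4·5 + 6)/6 = 30/6 = 5; σ²_E = ((6−4)/6)² = 0.111
te_F = (1 + 4·3 + 5)/6 = 18/6 = 3; σ²_F = ((5−1)/6)² = 0.444

Forward pass:
ES_A = 0; EF_A = 3
ES_B = 3; EF_B = 3+12 = 15
ES_C = 3; EF_C = 3+6 = 9
ES_D = 3; EF_D = 3+13 = 16
ES_E = 15; EF_E = 15+5 = 20
ES_F = max(EF_C=9, EF_D=16, EF_E=20) = 20; EF_F = 20+3 = 23
Expected project duration μ = 23 days. Critical path: A → B → E → F.

Variance along critical path = 0.444 + 5.444 + 0.111 + 0.444 = 6.444; σ = 2.539 days.
D = μ + z·σ = 23 + 1.282·2.539 = 26.3 days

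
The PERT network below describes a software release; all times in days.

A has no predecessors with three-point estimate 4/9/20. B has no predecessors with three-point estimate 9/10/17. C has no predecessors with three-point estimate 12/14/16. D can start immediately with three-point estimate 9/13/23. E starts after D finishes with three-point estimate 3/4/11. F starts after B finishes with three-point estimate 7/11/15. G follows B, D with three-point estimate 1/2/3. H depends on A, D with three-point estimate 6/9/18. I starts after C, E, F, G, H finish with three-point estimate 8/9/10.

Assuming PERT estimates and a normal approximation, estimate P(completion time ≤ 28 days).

te_A = (4 + 4·9 + 20)/6 = 60/6 = 10; σ²_A = ((20−4)/6)² = 7.111
te_B = (9 + 4·10 + 17)/6 = 66/6 = 11; σ²_B = ((17−9)/6)² = 1.778
te_C = (12 + 4·14 + 16)/6 = 84/6 = 14; σ²_C = ((16−12)/6)² = 0.444
te_D = (9 + 4·13 + 23)/6 = 84/6 = 14; σ²_D = ((23−9)/6)² = 5.444
te_E = (3 + 4·4 + 11)/6 = 30/6 = 5; σ²_E = ((11−3)/6)² = 1.778
te_F = (7 + 4·11 + 15)/6 = 66/6 = 11; σ²_F = ((15−7)/6)² = 1.778
te_G = (1 + 4·2 + 3)/6 = 12/6 = 2; σ²_G = ((3−1)/6)² = 0.111
te_H = (6 + 4·9 + 18)/6 = 60/6 = 10; σ²_H = ((18−6)/6)² = 4.000
te_I = (8 + 4·9 + 10)/6 = 54/6 = 9; σ²_I = ((10−8)/6)² = 0.111

Forward pass:
ES_A = 0; EF_A = 10
ES_B = 0; EF_B = 11
ES_C = 0; EF_C = 14
ES_D = 0; EF_D = 14
ES_E = 14; EF_E = 14+5 = 19
ES_F = 11; EF_F = 11+11 = 22
ES_G = max(EF_B=11, EF_D=14) = 14; EF_G = 14+2 = 16
ES_H = max(EF_A=10, EF_D=14) = 14; EF_H = 14+10 = 24
ES_I = max(EF_C=14, EF_E=19, EF_F=22, EF_G=16, EF_H=24) = 24; EF_I = 24+9 = 33
Expected project duration μ = 33 days. Critical path: D → H → I.

Variance along critical path = 5.444 + 4.000 + 0.111 = 9.556; σ = √9.556 = 3.091 days.
Z = (28 − 33) / 3.091 = -1.617
P(T ≤ 28) = Φ(-1.617) ≈ 0.053

0.053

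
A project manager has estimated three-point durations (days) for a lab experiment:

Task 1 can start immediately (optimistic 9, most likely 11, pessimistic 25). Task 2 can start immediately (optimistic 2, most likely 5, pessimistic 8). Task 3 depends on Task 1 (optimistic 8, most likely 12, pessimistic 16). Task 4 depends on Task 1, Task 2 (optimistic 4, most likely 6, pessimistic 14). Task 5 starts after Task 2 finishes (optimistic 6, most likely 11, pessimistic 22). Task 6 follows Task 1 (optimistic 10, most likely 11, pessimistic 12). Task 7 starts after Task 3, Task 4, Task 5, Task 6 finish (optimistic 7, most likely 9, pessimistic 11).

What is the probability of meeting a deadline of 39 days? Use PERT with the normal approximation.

0.949

te_Task 1 = (9 + 4·11 + 25)/6 = 78/6 = 13; σ²_Task 1 = ((25−9)/6)² = 7.111
te_Task 2 = (2 + 4·5 + 8)/6 = 30/6 = 5; σ²_Task 2 = ((8−2)/6)² = 1.000
te_Task 3 = (8 + 4·12 + 16)/6 = 72/6 = 12; σ²_Task 3 = ((16−8)/6)² = 1.778
te_Task 4 = (4 + 4·6 + 14)/6 = 42/6 = 7; σ²_Task 4 = ((14−4)/6)² = 2.778
te_Task 5 = (6 + 4·11 + 22)/6 = 72/6 = 12; σ²_Task 5 = ((22−6)/6)² = 7.111
te_Task 6 = (10 + 4·11 + 12)/6 = 66/6 = 11; σ²_Task 6 = ((12−10)/6)² = 0.111
te_Task 7 = (7 + 4·9 + 11)/6 = 54/6 = 9; σ²_Task 7 = ((11−7)/6)² = 0.444

Forward pass:
ES_Task 1 = 0; EF_Task 1 = 13
ES_Task 2 = 0; EF_Task 2 = 5
ES_Task 3 = 13; EF_Task 3 = 13+12 = 25
ES_Task 4 = max(EF_Task 1=13, EF_Task 2=5) = 13; EF_Task 4 = 13+7 = 20
ES_Task 5 = 5; EF_Task 5 = 5+12 = 17
ES_Task 6 = 13; EF_Task 6 = 13+11 = 24
ES_Task 7 = max(EF_Task 3=25, EF_Task 4=20, EF_Task 5=17, EF_Task 6=24) = 25; EF_Task 7 = 25+9 = 34
Expected project duration μ = 34 days. Critical path: Task 1 → Task 3 → Task 7.

Variance along critical path = 7.111 + 1.778 + 0.444 = 9.333; σ = √9.333 = 3.055 days.
Z = (39 − 34) / 3.055 = 1.637
P(T ≤ 39) = Φ(1.637) ≈ 0.949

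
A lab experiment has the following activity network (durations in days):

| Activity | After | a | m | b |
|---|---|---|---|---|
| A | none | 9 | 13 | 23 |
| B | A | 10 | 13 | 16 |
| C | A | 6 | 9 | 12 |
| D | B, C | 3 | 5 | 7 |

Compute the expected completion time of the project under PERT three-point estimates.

32 days

te_A = (9 + 4·13 + 23)/6 = 84/6 = 14
te_B = (10 + 4·13 + 16)/6 = 78/6 = 13
te_C = (6 + 4·9 + 12)/6 = 54/6 = 9
te_D = (3 + 4·5 + 7)/6 = 30/6 = 5

Forward pass:
ES_A = 0; EF_A = 14
ES_B = 14; EF_B = 14+13 = 27
ES_C = 14; EF_C = 14+9 = 23
ES_D = max(EF_B=27, EF_C=23) = 27; EF_D = 27+5 = 32
Expected project duration μ = 32 days. Critical path: A → B → D.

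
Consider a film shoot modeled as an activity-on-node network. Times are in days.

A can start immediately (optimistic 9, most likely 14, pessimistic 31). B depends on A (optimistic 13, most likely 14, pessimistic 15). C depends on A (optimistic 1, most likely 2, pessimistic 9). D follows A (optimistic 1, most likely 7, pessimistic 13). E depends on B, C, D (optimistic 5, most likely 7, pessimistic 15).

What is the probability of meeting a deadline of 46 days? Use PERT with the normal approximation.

0.976

te_A = (9 + 4·14 + 31)/6 = 96/6 = 16; σ²_A = ((31−9)/6)² = 13.444
te_B = (13 + 4·14 + 15)/6 = 84/6 = 14; σ²_B = ((15−13)/6)² = 0.111
te_C = (1 + 4·2 + 9)/6 = 18/6 = 3; σ²_C = ((9−1)/6)² = 1.778
te_D = (1 + 4·7 + 13)/6 = 42/6 = 7; σ²_D = ((13−1)/6)² = 4.000
te_E = (5 + 4·7 + 15)/6 = 48/6 = 8; σ²_E = ((15−5)/6)² = 2.778

Forward pass:
ES_A = 0; EF_A = 16
ES_B = 16; EF_B = 16+14 = 30
ES_C = 16; EF_C = 16+3 = 19
ES_D = 16; EF_D = 16+7 = 23
ES_E = max(EF_B=30, EF_C=19, EF_D=23) = 30; EF_E = 30+8 = 38
Expected project duration μ = 38 days. Critical path: A → B → E.

Variance along critical path = 13.444 + 0.111 + 2.778 = 16.333; σ = √16.333 = 4.041 days.
Z = (46 − 38) / 4.041 = 1.979
P(T ≤ 46) = Φ(1.979) ≈ 0.976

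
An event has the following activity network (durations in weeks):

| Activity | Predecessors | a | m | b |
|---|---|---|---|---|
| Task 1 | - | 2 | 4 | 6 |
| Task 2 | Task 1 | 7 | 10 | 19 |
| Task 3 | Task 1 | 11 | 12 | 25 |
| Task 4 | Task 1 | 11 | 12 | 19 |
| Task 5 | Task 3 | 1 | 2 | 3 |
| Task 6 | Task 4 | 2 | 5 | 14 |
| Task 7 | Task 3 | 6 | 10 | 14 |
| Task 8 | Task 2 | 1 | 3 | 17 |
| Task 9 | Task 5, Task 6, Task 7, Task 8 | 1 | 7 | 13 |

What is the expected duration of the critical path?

35 weeks

te_Task 1 = (2 + 4·4 + 6)/6 = 24/6 = 4
te_Task 2 = (7 + 4·10 + 19)/6 = 66/6 = 11
te_Task 3 = (11 + 4·12 + 25)/6 = 84/6 = 14
te_Task 4 = (11 + 4·12 + 19)/6 = 78/6 = 13
te_Task 5 = (1 + 4·2 + 3)/6 = 12/6 = 2
te_Task 6 = (2 + 4·5 + 14)/6 = 36/6 = 6
te_Task 7 = (6 + 4·10 + 14)/6 = 60/6 = 10
te_Task 8 = (1 + 4·3 + 17)/6 = 30/6 = 5
te_Task 9 = (1 + 4·7 + 13)/6 = 42/6 = 7

Forward pass:
ES_Task 1 = 0; EF_Task 1 = 4
ES_Task 2 = 4; EF_Task 2 = 4+11 = 15
ES_Task 3 = 4; EF_Task 3 = 4+14 = 18
ES_Task 4 = 4; EF_Task 4 = 4+13 = 17
ES_Task 5 = 18; EF_Task 5 = 18+2 = 20
ES_Task 6 = 17; EF_Task 6 = 17+6 = 23
ES_Task 7 = 18; EF_Task 7 = 18+10 = 28
ES_Task 8 = 15; EF_Task 8 = 15+5 = 20
ES_Task 9 = max(EF_Task 5=20, EF_Task 6=23, EF_Task 7=28, EF_Task 8=20) = 28; EF_Task 9 = 28+7 = 35
Expected project duration μ = 35 weeks. Critical path: Task 1 → Task 3 → Task 7 → Task 9.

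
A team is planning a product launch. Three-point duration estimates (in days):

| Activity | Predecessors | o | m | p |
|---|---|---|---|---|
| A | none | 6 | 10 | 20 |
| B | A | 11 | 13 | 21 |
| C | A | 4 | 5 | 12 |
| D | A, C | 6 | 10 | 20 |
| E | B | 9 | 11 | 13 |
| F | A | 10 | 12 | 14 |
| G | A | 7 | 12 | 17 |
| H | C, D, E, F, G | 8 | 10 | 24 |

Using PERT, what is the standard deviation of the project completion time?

3.97 days

te_A = (6 + 4·10 + 20)/6 = 66/6 = 11; σ²_A = ((20−6)/6)² = 5.444
te_B = (11 + 4·13 + 21)/6 = 84/6 = 14; σ²_B = ((21−11)/6)² = 2.778
te_C = (4 + 4·5 + 12)/6 = 36/6 = 6; σ²_C = ((12−4)/6)² = 1.778
te_D = (6 + 4·10 + 20)/6 = 66/6 = 11; σ²_D = ((20−6)/6)² = 5.444
te_E = (9 + 4·11 + 13)/6 = 66/6 = 11; σ²_E = ((13−9)/6)² = 0.444
te_F = (10 + 4·12 + 14)/6 = 72/6 = 12; σ²_F = ((14−10)/6)² = 0.444
te_G = (7 + 4·12 + 17)/6 = 72/6 = 12; σ²_G = ((17−7)/6)² = 2.778
te_H = (8 + 4·10 + 24)/6 = 72/6 = 12; σ²_H = ((24−8)/6)² = 7.111

Forward pass:
ES_A = 0; EF_A = 11
ES_B = 11; EF_B = 11+14 = 25
ES_C = 11; EF_C = 11+6 = 17
ES_D = max(EF_A=11, EF_C=17) = 17; EF_D = 17+11 = 28
ES_E = 25; EF_E = 25+11 = 36
ES_F = 11; EF_F = 11+12 = 23
ES_G = 11; EF_G = 11+12 = 23
ES_H = max(EF_C=17, EF_D=28, EF_E=36, EF_F=23, EF_G=23) = 36; EF_H = 36+12 = 48
Expected project duration μ = 48 days. Critical path: A → B → E → H.

Variance along critical path = 5.444 + 2.778 + 0.444 + 7.111 = 15.778
σ = √15.778 = 3.972 days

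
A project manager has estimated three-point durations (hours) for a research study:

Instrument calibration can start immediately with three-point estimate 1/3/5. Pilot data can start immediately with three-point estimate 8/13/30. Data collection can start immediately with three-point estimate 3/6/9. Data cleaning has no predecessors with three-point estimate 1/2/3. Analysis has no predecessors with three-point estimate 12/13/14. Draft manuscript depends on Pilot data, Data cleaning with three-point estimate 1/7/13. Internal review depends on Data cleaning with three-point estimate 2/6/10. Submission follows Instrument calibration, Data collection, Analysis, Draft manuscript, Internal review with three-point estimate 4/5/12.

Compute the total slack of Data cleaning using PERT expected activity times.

13 hours

te_Instrument calibration = (1 + 4·3 + 5)/6 = 18/6 = 3
te_Pilot data = (8 + 4·13 + 30)/6 = 90/6 = 15
te_Data collection = (3 + 4·6 + 9)/6 = 36/6 = 6
te_Data cleaning = (1 + 4·2 + 3)/6 = 12/6 = 2
te_Analysis = (12 + 4·13 + 14)/6 = 78/6 = 13
te_Draft manuscript = (1 + 4·7 + 13)/6 = 42/6 = 7
te_Internal review = (2 + 4·6 + 10)/6 = 36/6 = 6
te_Submission = (4 + 4·5 + 12)/6 = 36/6 = 6

Forward pass:
ES_Instrument calibration = 0; EF_Instrument calibration = 3
ES_Pilot data = 0; EF_Pilot data = 15
ES_Data collection = 0; EF_Data collection = 6
ES_Data cleaning = 0; EF_Data cleaning = 2
ES_Analysis = 0; EF_Analysis = 13
ES_Draft manuscript = max(EF_Pilot data=15, EF_Data cleaning=2) = 15; EF_Draft manuscript = 15+7 = 22
ES_Internal review = 2; EF_Internal review = 2+6 = 8
ES_Submission = max(EF_Instrument calibration=3, EF_Data collection=6, EF_Analysis=13, EF_Draft manuscript=22, EF_Internal review=8) = 22; EF_Submission = 22+6 = 28
Expected project duration μ = 28 hours. Critical path: Pilot data → Draft manuscript → Submission.

Backward pass:
LF_Submission = 28; LS_Submission = 28−6 = 22
LF_Internal review = LS_Submission = 22; LS_Internal review = 22−6 = 16
LF_Draft manuscript = LS_Submission = 22; LS_Draft manuscript = 22−7 = 15
LF_Analysis = LS_Submission = 22; LS_Analysis = 22−13 = 9
LF_Data cleaning = min(LS_Draft manuscript=15, LS_Internal review=16) = 15; LS_Data cleaning = 15−2 = 13
LF_Data collection = LS_Submission = 22; LS_Data collection = 22−6 = 16
LF_Pilot data = LS_Draft manuscript = 15; LS_Pilot data = 15−15 = 0
LF_Instrument calibration = LS_Submission = 22; LS_Instrument calibration = 22−3 = 19
Slack_Data cleaning = LS_Data cleaning − ES_Data cleaning = 13 − 0 = 13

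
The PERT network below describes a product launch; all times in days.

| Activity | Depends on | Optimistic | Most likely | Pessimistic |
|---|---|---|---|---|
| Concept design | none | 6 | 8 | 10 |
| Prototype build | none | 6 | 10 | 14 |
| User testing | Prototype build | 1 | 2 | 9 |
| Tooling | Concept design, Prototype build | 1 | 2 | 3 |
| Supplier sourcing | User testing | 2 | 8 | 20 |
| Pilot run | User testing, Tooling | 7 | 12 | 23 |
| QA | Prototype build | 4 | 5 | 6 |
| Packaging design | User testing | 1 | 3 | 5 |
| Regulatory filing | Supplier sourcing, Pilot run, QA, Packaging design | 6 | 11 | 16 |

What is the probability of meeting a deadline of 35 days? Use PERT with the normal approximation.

0.293

te_Concept design = (6 + 4·8 + 10)/6 = 48/6 = 8; σ²_Concept design = ((10−6)/6)² = 0.444
te_Prototype build = (6 + 4·10 + 14)/6 = 60/6 = 10; σ²_Prototype build = ((14−6)/6)² = 1.778
te_User testing = (1 + 4·2 + 9)/6 = 18/6 = 3; σ²_User testing = ((9−1)/6)² = 1.778
te_Tooling = (1 + 4·2 + 3)/6 = 12/6 = 2; σ²_Tooling = ((3−1)/6)² = 0.111
te_Supplier sourcing = (2 + 4·8 + 20)/6 = 54/6 = 9; σ²_Supplier sourcing = ((20−2)/6)² = 9.000
te_Pilot run = (7 + 4·12 + 23)/6 = 78/6 = 13; σ²_Pilot run = ((23−7)/6)² = 7.111
te_QA = (4 + 4·5 + 6)/6 = 30/6 = 5; σ²_QA = ((6−4)/6)² = 0.111
te_Packaging design = (1 + 4·3 + 5)/6 = 18/6 = 3; σ²_Packaging design = ((5−1)/6)² = 0.444
te_Regulatory filing = (6 + 4·11 + 16)/6 = 66/6 = 11; σ²_Regulatory filing = ((16−6)/6)² = 2.778

Forward pass:
ES_Concept design = 0; EF_Concept design = 8
ES_Prototype build = 0; EF_Prototype build = 10
ES_User testing = 10; EF_User testing = 10+3 = 13
ES_Tooling = max(EF_Concept design=8, EF_Prototype build=10) = 10; EF_Tooling = 10+2 = 12
ES_Supplier sourcing = 13; EF_Supplier sourcing = 13+9 = 22
ES_Pilot run = max(EF_User testing=13, EF_Tooling=12) = 13; EF_Pilot run = 13+13 = 26
ES_QA = 10; EF_QA = 10+5 = 15
ES_Packaging design = 13; EF_Packaging design = 13+3 = 16
ES_Regulatory filing = max(EF_Supplier sourcing=22, EF_Pilot run=26, EF_QA=15, EF_Packaging design=16) = 26; EF_Regulatory filing = 26+11 = 37
Expected project duration μ = 37 days. Critical path: Prototype build → User testing → Pilot run → Regulatory filing.

Variance along critical path = 1.778 + 1.778 + 7.111 + 2.778 = 13.444; σ = √13.444 = 3.667 days.
Z = (35 − 37) / 3.667 = -0.545
P(T ≤ 35) = Φ(-0.545) ≈ 0.293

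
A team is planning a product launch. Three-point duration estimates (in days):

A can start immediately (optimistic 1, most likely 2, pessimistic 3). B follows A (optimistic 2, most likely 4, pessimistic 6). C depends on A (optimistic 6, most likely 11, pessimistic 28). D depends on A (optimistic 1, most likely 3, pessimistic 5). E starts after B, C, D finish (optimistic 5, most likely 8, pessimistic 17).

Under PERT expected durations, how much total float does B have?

9 days

te_A = (1 + 4·2 + 3)/6 = 12/6 = 2
te_B = (2 + 4·4 + 6)/6 = 24/6 = 4
te_C = (6 + 4·11 + 28)/6 = 78/6 = 13
te_D = (1 + 4·3 + 5)/6 = 18/6 = 3
te_E = (5 + 4·8 + 17)/6 = 54/6 = 9

Forward pass:
ES_A = 0; EF_A = 2
ES_B = 2; EF_B = 2+4 = 6
ES_C = 2; EF_C = 2+13 = 15
ES_D = 2; EF_D = 2+3 = 5
ES_E = max(EF_B=6, EF_C=15, EF_D=5) = 15; EF_E = 15+9 = 24
Expected project duration μ = 24 days. Critical path: A → C → E.

Backward pass:
LF_E = 24; LS_E = 24−9 = 15
LF_D = LS_E = 15; LS_D = 15−3 = 12
LF_C = LS_E = 15; LS_C = 15−13 = 2
LF_B = LS_E = 15; LS_B = 15−4 = 11
LF_A = min(LS_B=11, LS_C=2, LS_D=12) = 2; LS_A = 2−2 = 0
Slack_B = LS_B − ES_B = 11 − 2 = 9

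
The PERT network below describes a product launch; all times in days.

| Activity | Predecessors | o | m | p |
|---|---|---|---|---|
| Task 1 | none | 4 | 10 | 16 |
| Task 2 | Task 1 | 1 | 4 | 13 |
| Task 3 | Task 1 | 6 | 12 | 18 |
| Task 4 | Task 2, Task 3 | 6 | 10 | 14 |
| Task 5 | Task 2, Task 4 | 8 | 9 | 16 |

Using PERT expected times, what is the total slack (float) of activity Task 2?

te_Task 1 = (4 + 4·10 + 16)/6 = 60/6 = 10
te_Task 2 = (1 + 4·4 + 13)/6 = 30/6 = 5
te_Task 3 = (6 + 4·12 + 18)/6 = 72/6 = 12
te_Task 4 = (6 + 4·10 + 14)/6 = 60/6 = 10
te_Task 5 = (8 + 4·9 + 16)/6 = 60/6 = 10

Forward pass:
ES_Task 1 = 0; EF_Task 1 = 10
ES_Task 2 = 10; EF_Task 2 = 10+5 = 15
ES_Task 3 = 10; EF_Task 3 = 10+12 = 22
ES_Task 4 = max(EF_Task 2=15, EF_Task 3=22) = 22; EF_Task 4 = 22+10 = 32
ES_Task 5 = max(EF_Task 2=15, EF_Task 4=32) = 32; EF_Task 5 = 32+10 = 42
Expected project duration μ = 42 days. Critical path: Task 1 → Task 3 → Task 4 → Task 5.

Backward pass:
LF_Task 5 = 42; LS_Task 5 = 42−10 = 32
LF_Task 4 = LS_Task 5 = 32; LS_Task 4 = 32−10 = 22
LF_Task 3 = LS_Task 4 = 22; LS_Task 3 = 22−12 = 10
LF_Task 2 = min(LS_Task 4=22, LS_Task 5=32) = 22; LS_Task 2 = 22−5 = 17
LF_Task 1 = min(LS_Task 2=17, LS_Task 3=10) = 10; LS_Task 1 = 10−10 = 0
Slack_Task 2 = LS_Task 2 − ES_Task 2 = 17 − 10 = 7

7 days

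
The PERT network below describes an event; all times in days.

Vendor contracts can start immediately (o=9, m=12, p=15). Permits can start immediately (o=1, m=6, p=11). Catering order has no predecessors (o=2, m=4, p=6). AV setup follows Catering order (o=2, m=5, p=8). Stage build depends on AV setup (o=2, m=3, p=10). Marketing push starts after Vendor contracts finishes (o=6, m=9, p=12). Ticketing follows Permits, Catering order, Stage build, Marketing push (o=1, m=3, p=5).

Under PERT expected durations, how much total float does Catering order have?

te_Vendor contracts = (9 + 4·12 + 15)/6 = 72/6 = 12
te_Permits = (1 + 4·6 + 11)/6 = 36/6 = 6
te_Catering order = (2 + 4·4 + 6)/6 = 24/6 = 4
te_AV setup = (2 + 4·5 + 8)/6 = 30/6 = 5
te_Stage build = (2 + 4·3 + 10)/6 = 24/6 = 4
te_Marketing push = (6 + 4·9 + 12)/6 = 54/6 = 9
te_Ticketing = (1 + 4·3 + 5)/6 = 18/6 = 3

Forward pass:
ES_Vendor contracts = 0; EF_Vendor contracts = 12
ES_Permits = 0; EF_Permits = 6
ES_Catering order = 0; EF_Catering order = 4
ES_AV setup = 4; EF_AV setup = 4+5 = 9
ES_Stage build = 9; EF_Stage build = 9+4 = 13
ES_Marketing push = 12; EF_Marketing push = 12+9 = 21
ES_Ticketing = max(EF_Permits=6, EF_Catering order=4, EF_Stage build=13, EF_Marketing push=21) = 21; EF_Ticketing = 21+3 = 24
Expected project duration μ = 24 days. Critical path: Vendor contracts → Marketing push → Ticketing.

Backward pass:
LF_Ticketing = 24; LS_Ticketing = 24−3 = 21
LF_Marketing push = LS_Ticketing = 21; LS_Marketing push = 21−9 = 12
LF_Stage build = LS_Ticketing = 21; LS_Stage build = 21−4 = 17
LF_AV setup = LS_Stage build = 17; LS_AV setup = 17−5 = 12
LF_Catering order = min(LS_AV setup=12, LS_Ticketing=21) = 12; LS_Catering order = 12−4 = 8
LF_Permits = LS_Ticketing = 21; LS_Permits = 21−6 = 15
LF_Vendor contracts = LS_Marketing push = 12; LS_Vendor contracts = 12−12 = 0
Slack_Catering order = LS_Catering order − ES_Catering order = 8 − 0 = 8

8 days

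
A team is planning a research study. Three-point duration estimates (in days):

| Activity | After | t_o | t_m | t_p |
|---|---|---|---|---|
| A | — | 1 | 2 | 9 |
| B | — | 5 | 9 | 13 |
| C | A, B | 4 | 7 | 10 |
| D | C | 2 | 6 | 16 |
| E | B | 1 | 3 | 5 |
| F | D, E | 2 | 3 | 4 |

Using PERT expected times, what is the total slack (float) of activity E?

11 days

te_A = (1 + 4·2 + 9)/6 = 18/6 = 3
te_B = (5 + 4·9 + 13)/6 = 54/6 = 9
te_C = (4 + 4·7 + 10)/6 = 42/6 = 7
te_D = (2 + 4·6 + 16)/6 = 42/6 = 7
te_E = (1 + 4·3 + 5)/6 = 18/6 = 3
te_F = (2 + 4·3 + 4)/6 = 18/6 = 3

Forward pass:
ES_A = 0; EF_A = 3
ES_B = 0; EF_B = 9
ES_C = max(EF_A=3, EF_B=9) = 9; EF_C = 9+7 = 16
ES_D = 16; EF_D = 16+7 = 23
ES_E = 9; EF_E = 9+3 = 12
ES_F = max(EF_D=23, EF_E=12) = 23; EF_F = 23+3 = 26
Expected project duration μ = 26 days. Critical path: B → C → D → F.

Backward pass:
LF_F = 26; LS_F = 26−3 = 23
LF_E = LS_F = 23; LS_E = 23−3 = 20
LF_D = LS_F = 23; LS_D = 23−7 = 16
LF_C = LS_D = 16; LS_C = 16−7 = 9
LF_B = min(LS_C=9, LS_E=20) = 9; LS_B = 9−9 = 0
LF_A = LS_C = 9; LS_A = 9−3 = 6
Slack_E = LS_E − ES_E = 20 − 9 = 11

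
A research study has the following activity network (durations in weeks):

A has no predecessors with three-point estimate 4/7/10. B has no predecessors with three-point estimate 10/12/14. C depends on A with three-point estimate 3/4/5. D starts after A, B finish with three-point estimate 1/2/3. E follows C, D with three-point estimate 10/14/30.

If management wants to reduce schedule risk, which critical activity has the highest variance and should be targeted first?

E

te_A = (4 + 4·7 + 10)/6 = 42/6 = 7; σ²_A = ((10−4)/6)² = 1.000
te_B = (10 + 4·12 + 14)/6 = 72/6 = 12; σ²_B = ((14−10)/6)² = 0.444
te_C = (3 + 4·4 + 5)/6 = 24/6 = 4; σ²_C = ((5−3)/6)² = 0.111
te_D = (1 + 4·2 + 3)/6 = 12/6 = 2; σ²_D = ((3−1)/6)² = 0.111
te_E = (10 + 4·14 + 30)/6 = 96/6 = 16; σ²_E = ((30−10)/6)² = 11.111

Forward pass:
ES_A = 0; EF_A = 7
ES_B = 0; EF_B = 12
ES_C = 7; EF_C = 7+4 = 11
ES_D = max(EF_A=7, EF_B=12) = 12; EF_D = 12+2 = 14
ES_E = max(EF_C=11, EF_D=14) = 14; EF_E = 14+16 = 30
Expected project duration μ = 30 weeks. Critical path: B → D → E.

Variances on critical path: σ²_B=0.444, σ²_D=0.111, σ²_E=11.111.
Largest is σ²_E = 11.111.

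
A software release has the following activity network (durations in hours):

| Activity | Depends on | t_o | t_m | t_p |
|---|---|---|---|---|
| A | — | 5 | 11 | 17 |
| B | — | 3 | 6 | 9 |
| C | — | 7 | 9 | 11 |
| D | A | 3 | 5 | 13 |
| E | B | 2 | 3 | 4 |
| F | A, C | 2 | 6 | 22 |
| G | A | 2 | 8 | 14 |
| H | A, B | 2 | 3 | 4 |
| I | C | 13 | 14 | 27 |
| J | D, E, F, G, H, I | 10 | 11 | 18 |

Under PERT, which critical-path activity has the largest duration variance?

I

te_A = (5 + 4·11 + 17)/6 = 66/6 = 11; σ²_A = ((17−5)/6)² = 4.000
te_B = (3 + 4·6 + 9)/6 = 36/6 = 6; σ²_B = ((9−3)/6)² = 1.000
te_C = (7 + 4·9 + 11)/6 = 54/6 = 9; σ²_C = ((11−7)/6)² = 0.444
te_D = (3 + 4·5 + 13)/6 = 36/6 = 6; σ²_D = ((13−3)/6)² = 2.778
te_E = (2 + 4·3 + 4)/6 = 18/6 = 3; σ²_E = ((4−2)/6)² = 0.111
te_F = (2 + 4·6 + 22)/6 = 48/6 = 8; σ²_F = ((22−2)/6)² = 11.111
te_G = (2 + 4·8 + 14)/6 = 48/6 = 8; σ²_G = ((14−2)/6)² = 4.000
te_H = (2 + 4·3 + 4)/6 = 18/6 = 3; σ²_H = ((4−2)/6)² = 0.111
te_I = (13 + 4·14 + 27)/6 = 96/6 = 16; σ²_I = ((27−13)/6)² = 5.444
te_J = (10 + 4·11 + 18)/6 = 72/6 = 12; σ²_J = ((18−10)/6)² = 1.778

Forward pass:
ES_A = 0; EF_A = 11
ES_B = 0; EF_B = 6
ES_C = 0; EF_C = 9
ES_D = 11; EF_D = 11+6 = 17
ES_E = 6; EF_E = 6+3 = 9
ES_F = max(EF_A=11, EF_C=9) = 11; EF_F = 11+8 = 19
ES_G = 11; EF_G = 11+8 = 19
ES_H = max(EF_A=11, EF_B=6) = 11; EF_H = 11+3 = 14
ES_I = 9; EF_I = 9+16 = 25
ES_J = max(EF_D=17, EF_E=9, EF_F=19, EF_G=19, EF_H=14, EF_I=25) = 25; EF_J = 25+12 = 37
Expected project duration μ = 37 hours. Critical path: C → I → J.

Variances on critical path: σ²_C=0.444, σ²_I=5.444, σ²_J=1.778.
Largest is σ²_I = 5.444.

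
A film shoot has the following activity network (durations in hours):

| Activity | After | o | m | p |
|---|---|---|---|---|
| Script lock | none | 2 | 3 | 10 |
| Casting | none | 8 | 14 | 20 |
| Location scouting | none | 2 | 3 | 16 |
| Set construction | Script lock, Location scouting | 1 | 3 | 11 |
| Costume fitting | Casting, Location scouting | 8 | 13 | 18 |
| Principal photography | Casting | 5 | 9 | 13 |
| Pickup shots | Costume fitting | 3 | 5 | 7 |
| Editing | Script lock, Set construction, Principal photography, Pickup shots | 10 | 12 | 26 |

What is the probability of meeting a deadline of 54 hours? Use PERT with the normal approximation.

0.983

te_Script lock = (2 + 4·3 + 10)/6 = 24/6 = 4; σ²_Script lock = ((10−2)/6)² = 1.778
te_Casting = (8 + 4·14 + 20)/6 = 84/6 = 14; σ²_Casting = ((20−8)/6)² = 4.000
te_Location scouting = (2 + 4·3 + 16)/6 = 30/6 = 5; σ²_Location scouting = ((16−2)/6)² = 5.444
te_Set construction = (1 + 4·3 + 11)/6 = 24/6 = 4; σ²_Set construction = ((11−1)/6)² = 2.778
te_Costume fitting = (8 + 4·13 + 18)/6 = 78/6 = 13; σ²_Costume fitting = ((18−8)/6)² = 2.778
te_Principal photography = (5 + 4·9 + 13)/6 = 54/6 = 9; σ²_Principal photography = ((13−5)/6)² = 1.778
te_Pickup shots = (3 + 4·5 + 7)/6 = 30/6 = 5; σ²_Pickup shots = ((7−3)/6)² = 0.444
te_Editing = (10 + 4·12 + 26)/6 = 84/6 = 14; σ²_Editing = ((26−10)/6)² = 7.111

Forward pass:
ES_Script lock = 0; EF_Script lock = 4
ES_Casting = 0; EF_Casting = 14
ES_Location scouting = 0; EF_Location scouting = 5
ES_Set construction = max(EF_Script lock=4, EF_Location scouting=5) = 5; EF_Set construction = 5+4 = 9
ES_Costume fitting = max(EF_Casting=14, EF_Location scouting=5) = 14; EF_Costume fitting = 14+13 = 27
ES_Principal photography = 14; EF_Principal photography = 14+9 = 23
ES_Pickup shots = 27; EF_Pickup shots = 27+5 = 32
ES_Editing = max(EF_Script lock=4, EF_Set construction=9, EF_Principal photography=23, EF_Pickup shots=32) = 32; EF_Editing = 32+14 = 46
Expected project duration μ = 46 hours. Critical path: Casting → Costume fitting → Pickup shots → Editing.

Variance along critical path = 4.000 + 2.778 + 0.444 + 7.111 = 14.333; σ = √14.333 = 3.786 hours.
Z = (54 − 46) / 3.786 = 2.113
P(T ≤ 54) = Φ(2.113) ≈ 0.983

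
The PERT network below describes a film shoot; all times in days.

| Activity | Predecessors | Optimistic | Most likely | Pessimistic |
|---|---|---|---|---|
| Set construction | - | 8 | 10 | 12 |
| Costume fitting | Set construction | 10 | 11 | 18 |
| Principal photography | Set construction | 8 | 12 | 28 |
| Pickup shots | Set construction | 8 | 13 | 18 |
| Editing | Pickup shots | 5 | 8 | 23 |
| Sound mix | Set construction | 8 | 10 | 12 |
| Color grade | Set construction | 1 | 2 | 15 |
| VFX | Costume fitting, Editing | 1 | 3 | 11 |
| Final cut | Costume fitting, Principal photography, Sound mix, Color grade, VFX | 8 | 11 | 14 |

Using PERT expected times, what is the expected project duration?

48 days

te_Set construction = (8 + 4·10 + 12)/6 = 60/6 = 10
te_Costume fitting = (10 + 4·11 + 18)/6 = 72/6 = 12
te_Principal photography = (8 + 4·12 + 28)/6 = 84/6 = 14
te_Pickup shots = (8 + 4·13 + 18)/6 = 78/6 = 13
te_Editing = (5 + 4·8 + 23)/6 = 60/6 = 10
te_Sound mix = (8 + 4·10 + 12)/6 = 60/6 = 10
te_Color grade = (1 + 4·2 + 15)/6 = 24/6 = 4
te_VFX = (1 + 4·3 + 11)/6 = 24/6 = 4
te_Final cut = (8 + 4·11 + 14)/6 = 66/6 = 11

Forward pass:
ES_Set construction = 0; EF_Set construction = 10
ES_Costume fitting = 10; EF_Costume fitting = 10+12 = 22
ES_Principal photography = 10; EF_Principal photography = 10+14 = 24
ES_Pickup shots = 10; EF_Pickup shots = 10+13 = 23
ES_Editing = 23; EF_Editing = 23+10 = 33
ES_Sound mix = 10; EF_Sound mix = 10+10 = 20
ES_Color grade = 10; EF_Color grade = 10+4 = 14
ES_VFX = max(EF_Costume fitting=22, EF_Editing=33) = 33; EF_VFX = 33+4 = 37
ES_Final cut = max(EF_Costume fitting=22, EF_Principal photography=24, EF_Sound mix=20, EF_Color grade=14, EF_VFX=37) = 37; EF_Final cut = 37+11 = 48
Expected project duration μ = 48 days. Critical path: Set construction → Pickup shots → Editing → VFX → Final cut.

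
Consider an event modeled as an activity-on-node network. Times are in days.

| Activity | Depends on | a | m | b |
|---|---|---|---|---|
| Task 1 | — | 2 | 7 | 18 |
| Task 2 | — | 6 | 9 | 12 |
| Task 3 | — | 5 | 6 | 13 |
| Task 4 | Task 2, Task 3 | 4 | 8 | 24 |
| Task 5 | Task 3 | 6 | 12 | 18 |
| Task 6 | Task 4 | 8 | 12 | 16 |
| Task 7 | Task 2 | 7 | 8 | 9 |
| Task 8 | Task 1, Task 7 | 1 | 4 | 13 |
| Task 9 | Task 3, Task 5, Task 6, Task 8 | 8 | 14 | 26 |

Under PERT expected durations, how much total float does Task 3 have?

te_Task 1 = (2 + 4·7 + 18)/6 = 48/6 = 8
te_Task 2 = (6 + 4·9 + 12)/6 = 54/6 = 9
te_Task 3 = (5 + 4·6 + 13)/6 = 42/6 = 7
te_Task 4 = (4 + 4·8 + 24)/6 = 60/6 = 10
te_Task 5 = (6 + 4·12 + 18)/6 = 72/6 = 12
te_Task 6 = (8 + 4·12 + 16)/6 = 72/6 = 12
te_Task 7 = (7 + 4·8 + 9)/6 = 48/6 = 8
te_Task 8 = (1 + 4·4 + 13)/6 = 30/6 = 5
te_Task 9 = (8 + 4·14 + 26)/6 = 90/6 = 15

Forward pass:
ES_Task 1 = 0; EF_Task 1 = 8
ES_Task 2 = 0; EF_Task 2 = 9
ES_Task 3 = 0; EF_Task 3 = 7
ES_Task 4 = max(EF_Task 2=9, EF_Task 3=7) = 9; EF_Task 4 = 9+10 = 19
ES_Task 5 = 7; EF_Task 5 = 7+12 = 19
ES_Task 6 = 19; EF_Task 6 = 19+12 = 31
ES_Task 7 = 9; EF_Task 7 = 9+8 = 17
ES_Task 8 = max(EF_Task 1=8, EF_Task 7=17) = 17; EF_Task 8 = 17+5 = 22
ES_Task 9 = max(EF_Task 3=7, EF_Task 5=19, EF_Task 6=31, EF_Task 8=22) = 31; EF_Task 9 = 31+15 = 46
Expected project duration μ = 46 days. Critical path: Task 2 → Task 4 → Task 6 → Task 9.

Backward pass:
LF_Task 9 = 46; LS_Task 9 = 46−15 = 31
LF_Task 8 = LS_Task 9 = 31; LS_Task 8 = 31−5 = 26
LF_Task 7 = LS_Task 8 = 26; LS_Task 7 = 26−8 = 18
LF_Task 6 = LS_Task 9 = 31; LS_Task 6 = 31−12 = 19
LF_Task 5 = LS_Task 9 = 31; LS_Task 5 = 31−12 = 19
LF_Task 4 = LS_Task 6 = 19; LS_Task 4 = 19−10 = 9
LF_Task 3 = min(LS_Task 4=9, LS_Task 5=19, LS_Task 9=31) = 9; LS_Task 3 = 9−7 = 2
LF_Task 2 = min(LS_Task 4=9, LS_Task 7=18) = 9; LS_Task 2 = 9−9 = 0
LF_Task 1 = LS_Task 8 = 26; LS_Task 1 = 26−8 = 18
Slack_Task 3 = LS_Task 3 − ES_Task 3 = 2 − 0 = 2

2 days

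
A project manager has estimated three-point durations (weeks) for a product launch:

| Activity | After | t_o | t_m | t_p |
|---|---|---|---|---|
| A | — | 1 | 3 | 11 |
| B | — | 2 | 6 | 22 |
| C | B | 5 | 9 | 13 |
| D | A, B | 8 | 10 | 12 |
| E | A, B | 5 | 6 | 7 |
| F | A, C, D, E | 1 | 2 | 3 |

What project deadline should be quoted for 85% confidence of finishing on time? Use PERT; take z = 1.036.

te_A = (1 + 4·3 + 11)/6 = 24/6 = 4; σ²_A = ((11−1)/6)² = 2.778
te_B = (2 + 4·6 + 22)/6 = 48/6 = 8; σ²_B = ((22−2)/6)² = 11.111
te_C = (5 + 4·9 + 13)/6 = 54/6 = 9; σ²_C = ((13−5)/6)² = 1.778
te_D = (8 + 4·10 + 12)/6 = 60/6 = 10; σ²_D = ((12−8)/6)² = 0.444
te_E = (5 + 4·6 + 7)/6 = 36/6 = 6; σ²_E = ((7−5)/6)² = 0.111
te_F = (1 + 4·2 + 3)/6 = 12/6 = 2; σ²_F = ((3−1)/6)² = 0.111

Forward pass:
ES_A = 0; EF_A = 4
ES_B = 0; EF_B = 8
ES_C = 8; EF_C = 8+9 = 17
ES_D = max(EF_A=4, EF_B=8) = 8; EF_D = 8+10 = 18
ES_E = max(EF_A=4, EF_B=8) = 8; EF_E = 8+6 = 14
ES_F = max(EF_A=4, EF_C=17, EF_D=18, EF_E=14) = 18; EF_F = 18+2 = 20
Expected project duration μ = 20 weeks. Critical path: B → D → F.

Variance along critical path = 11.111 + 0.444 + 0.111 = 11.667; σ = 3.416 weeks.
D = μ + z·σ = 20 + 1.036·3.416 = 23.5 weeks

23.5 weeks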